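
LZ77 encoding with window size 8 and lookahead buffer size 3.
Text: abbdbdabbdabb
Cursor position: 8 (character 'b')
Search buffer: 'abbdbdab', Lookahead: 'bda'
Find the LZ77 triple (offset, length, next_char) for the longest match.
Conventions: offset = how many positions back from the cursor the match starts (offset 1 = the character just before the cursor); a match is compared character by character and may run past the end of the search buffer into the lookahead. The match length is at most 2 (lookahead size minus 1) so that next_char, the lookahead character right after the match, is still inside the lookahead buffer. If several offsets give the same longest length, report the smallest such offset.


Try each offset into the search buffer:
  offset=1 (pos 7, char 'b'): match length 1
  offset=2 (pos 6, char 'a'): match length 0
  offset=3 (pos 5, char 'd'): match length 0
  offset=4 (pos 4, char 'b'): match length 2
  offset=5 (pos 3, char 'd'): match length 0
  offset=6 (pos 2, char 'b'): match length 2
  offset=7 (pos 1, char 'b'): match length 1
  offset=8 (pos 0, char 'a'): match length 0
Longest match has length 2, found at offsets 4, 6; take the smallest, offset 4.
next_char = character at position 8 + 2 = 10 -> 'a'

Best match: offset=4, length=2 (matching 'bd' starting at position 4)
LZ77 triple: (4, 2, 'a')


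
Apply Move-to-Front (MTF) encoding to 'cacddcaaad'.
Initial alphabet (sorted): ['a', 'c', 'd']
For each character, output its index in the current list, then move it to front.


MTF encoding:
'c': index 1 in ['a', 'c', 'd'] -> ['c', 'a', 'd']
'a': index 1 in ['c', 'a', 'd'] -> ['a', 'c', 'd']
'c': index 1 in ['a', 'c', 'd'] -> ['c', 'a', 'd']
'd': index 2 in ['c', 'a', 'd'] -> ['d', 'c', 'a']
'd': index 0 in ['d', 'c', 'a'] -> ['d', 'c', 'a']
'c': index 1 in ['d', 'c', 'a'] -> ['c', 'd', 'a']
'a': index 2 in ['c', 'd', 'a'] -> ['a', 'c', 'd']
'a': index 0 in ['a', 'c', 'd'] -> ['a', 'c', 'd']
'a': index 0 in ['a', 'c', 'd'] -> ['a', 'c', 'd']
'd': index 2 in ['a', 'c', 'd'] -> ['d', 'a', 'c']


Output: [1, 1, 1, 2, 0, 1, 2, 0, 0, 2]


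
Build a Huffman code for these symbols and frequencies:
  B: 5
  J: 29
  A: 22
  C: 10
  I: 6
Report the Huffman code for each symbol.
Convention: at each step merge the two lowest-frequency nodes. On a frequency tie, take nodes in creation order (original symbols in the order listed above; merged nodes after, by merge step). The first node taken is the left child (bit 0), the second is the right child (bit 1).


Huffman tree construction:
Step 1: Merge B(5) + I(6) = 11
Step 2: Merge C(10) + (B+I)(11) = 21
Step 3: Merge (C+(B+I))(21) + A(22) = 43
Step 4: Merge J(29) + ((C+(B+I))+A)(43) = 72
Read each symbol's code off the tree from the root (left child = 0, right child = 1).

Codes:
  B: 1010 (length 4)
  J: 0 (length 1)
  A: 11 (length 2)
  C: 100 (length 3)
  I: 1011 (length 4)
Average code length: 147/72 = 2.0417 bits/symbol


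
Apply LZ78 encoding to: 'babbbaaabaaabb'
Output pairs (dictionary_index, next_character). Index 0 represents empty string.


LZ78 encoding steps:
Dictionary: {0: ''}
Step 1: w='' (idx 0), next='b' -> output (0, 'b'), add 'b' as idx 1
Step 2: w='' (idx 0), next='a' -> output (0, 'a'), add 'a' as idx 2
Step 3: w='b' (idx 1), next='b' -> output (1, 'b'), add 'bb' as idx 3
Step 4: w='b' (idx 1), next='a' -> output (1, 'a'), add 'ba' as idx 4
Step 5: w='a' (idx 2), next='a' -> output (2, 'a'), add 'aa' as idx 5
Step 6: w='ba' (idx 4), next='a' -> output (4, 'a'), add 'baa' as idx 6
Step 7: w='a' (idx 2), next='b' -> output (2, 'b'), add 'ab' as idx 7
Step 8: w='b' (idx 1), end of input -> output (1, '')


Encoded: [(0, 'b'), (0, 'a'), (1, 'b'), (1, 'a'), (2, 'a'), (4, 'a'), (2, 'b'), (1, '')]


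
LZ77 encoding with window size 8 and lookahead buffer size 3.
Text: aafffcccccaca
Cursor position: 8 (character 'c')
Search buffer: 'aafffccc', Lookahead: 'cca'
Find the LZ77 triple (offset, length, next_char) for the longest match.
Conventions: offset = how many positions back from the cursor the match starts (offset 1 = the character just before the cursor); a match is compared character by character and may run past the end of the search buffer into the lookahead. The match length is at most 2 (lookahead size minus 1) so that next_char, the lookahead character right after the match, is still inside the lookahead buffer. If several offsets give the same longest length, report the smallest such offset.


Try each offset into the search buffer:
  offset=1 (pos 7, char 'c'): match length 2
  offset=2 (pos 6, char 'c'): match length 2
  offset=3 (pos 5, char 'c'): match length 2
  offset=4 (pos 4, char 'f'): match length 0
  offset=5 (pos 3, char 'f'): match length 0
  offset=6 (pos 2, char 'f'): match length 0
  offset=7 (pos 1, char 'a'): match length 0
  offset=8 (pos 0, char 'a'): match length 0
Longest match has length 2, found at offsets 1, 2, 3; take the smallest, offset 1.
next_char = character at position 8 + 2 = 10 -> 'a'

Best match: offset=1, length=2 (matching 'cc' starting at position 7)
LZ77 triple: (1, 2, 'a')


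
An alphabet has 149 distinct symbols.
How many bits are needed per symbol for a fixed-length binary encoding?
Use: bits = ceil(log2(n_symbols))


log2(149) = 7.2192
Bracket: 2^7 = 128 < 149 <= 2^8 = 256
So ceil(log2(149)) = 8

bits = ceil(log2(149)) = ceil(7.2192) = 8 bits


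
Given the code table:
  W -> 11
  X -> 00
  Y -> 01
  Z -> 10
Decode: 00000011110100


Decoding:
00 -> X
00 -> X
00 -> X
11 -> W
11 -> W
01 -> Y
00 -> X


Result: XXXWWYX


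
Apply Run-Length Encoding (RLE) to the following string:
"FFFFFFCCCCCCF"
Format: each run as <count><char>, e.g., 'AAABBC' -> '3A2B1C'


Scanning runs left to right:
  i=0: run of 'F' x 6 -> '6F'
  i=6: run of 'C' x 6 -> '6C'
  i=12: run of 'F' x 1 -> '1F'

RLE = 6F6C1F


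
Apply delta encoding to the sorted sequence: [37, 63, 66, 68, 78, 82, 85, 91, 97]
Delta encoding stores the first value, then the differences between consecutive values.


First value: 37
Deltas:
  63 - 37 = 26
  66 - 63 = 3
  68 - 66 = 2
  78 - 68 = 10
  82 - 78 = 4
  85 - 82 = 3
  91 - 85 = 6
  97 - 91 = 6


Delta encoded: [37, 26, 3, 2, 10, 4, 3, 6, 6]


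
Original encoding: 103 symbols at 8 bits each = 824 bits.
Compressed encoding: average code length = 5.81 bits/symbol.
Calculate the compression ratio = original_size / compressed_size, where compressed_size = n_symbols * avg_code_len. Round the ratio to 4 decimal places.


original_size = n_symbols * orig_bits = 103 * 8 = 824 bits
compressed_size = n_symbols * avg_code_len = 103 * 5.81 = 598.43 bits
ratio = original_size / compressed_size = 824 / 598.43 = 1.3769

Compression ratio = 1.3769


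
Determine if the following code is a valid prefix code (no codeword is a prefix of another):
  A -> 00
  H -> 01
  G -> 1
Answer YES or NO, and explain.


Checking each pair (does one codeword prefix another?):
  A='00' vs H='01': no prefix
  A='00' vs G='1': no prefix
  H='01' vs A='00': no prefix
  H='01' vs G='1': no prefix
  G='1' vs A='00': no prefix
  G='1' vs H='01': no prefix
No violation found over all pairs.

YES -- this is a valid prefix code. No codeword is a prefix of any other codeword.


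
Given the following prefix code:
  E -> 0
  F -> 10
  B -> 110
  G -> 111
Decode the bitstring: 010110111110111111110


Decoding step by step:
Bits 0 -> E
Bits 10 -> F
Bits 110 -> B
Bits 111 -> G
Bits 110 -> B
Bits 111 -> G
Bits 111 -> G
Bits 110 -> B


Decoded message: EFBGBGGB


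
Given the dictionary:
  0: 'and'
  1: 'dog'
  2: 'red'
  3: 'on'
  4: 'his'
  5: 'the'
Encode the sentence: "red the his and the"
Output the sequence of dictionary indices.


Look up each word in the dictionary:
  'red' -> 2
  'the' -> 5
  'his' -> 4
  'and' -> 0
  'the' -> 5

Encoded: [2, 5, 4, 0, 5]


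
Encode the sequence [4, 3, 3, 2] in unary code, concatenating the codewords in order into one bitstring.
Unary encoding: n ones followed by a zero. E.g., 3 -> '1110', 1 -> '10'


Encode each number as n ones followed by a terminating 0:
  4 -> 11110 (5 bits)
  3 -> 1110 (4 bits)
  3 -> 1110 (4 bits)
  2 -> 110 (3 bits)
Total length = 5 + 4 + 4 + 3 = 16 bits.

Unary([4, 3, 3, 2]) = 1111011101110110 (16 bits)


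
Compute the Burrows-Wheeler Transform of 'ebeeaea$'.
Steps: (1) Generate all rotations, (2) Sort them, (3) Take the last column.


Rotations (sorted):
  0: $ebeeaea -> last char: a
  1: a$ebeeae -> last char: e
  2: aea$ebee -> last char: e
  3: beeaea$e -> last char: e
  4: ea$ebeea -> last char: a
  5: eaea$ebe -> last char: e
  6: ebeeaea$ -> last char: $
  7: eeaea$eb -> last char: b


BWT = aeeeae$b


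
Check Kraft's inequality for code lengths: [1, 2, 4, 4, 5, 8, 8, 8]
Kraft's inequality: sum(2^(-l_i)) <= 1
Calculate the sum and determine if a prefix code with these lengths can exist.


Sum = 2^(-1) + 2^(-2) + 2^(-4) + 2^(-4) + 2^(-5) + 2^(-8) + 2^(-8) + 2^(-8)
    = 0.5 + 0.25 + 0.0625 + 0.0625 + 0.03125 + 0.00390625 + 0.00390625 + 0.00390625
    = 235/256 = 0.91796875
Since 0.91796875 <= 1, Kraft's inequality IS satisfied.
A prefix code with these lengths CAN exist.

Kraft sum = 0.91796875. Satisfied.


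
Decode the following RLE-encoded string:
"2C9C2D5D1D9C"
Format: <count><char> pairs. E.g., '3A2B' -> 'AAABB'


Expanding each <count><char> pair:
  2C -> 'CC'
  9C -> 'CCCCCCCCC'
  2D -> 'DD'
  5D -> 'DDDDD'
  1D -> 'D'
  9C -> 'CCCCCCCCC'

Decoded = CCCCCCCCCCCDDDDDDDDCCCCCCCCC


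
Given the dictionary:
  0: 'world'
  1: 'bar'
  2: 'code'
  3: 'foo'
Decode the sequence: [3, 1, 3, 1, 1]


Look up each index in the dictionary:
  3 -> 'foo'
  1 -> 'bar'
  3 -> 'foo'
  1 -> 'bar'
  1 -> 'bar'

Decoded: "foo bar foo bar bar"


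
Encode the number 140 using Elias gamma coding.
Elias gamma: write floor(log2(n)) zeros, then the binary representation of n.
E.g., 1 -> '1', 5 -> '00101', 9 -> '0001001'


num_bits = floor(log2(140)) + 1 = 8
leading_zeros = num_bits - 1 = 7
binary(140) = 10001100

Elias gamma(140) = '0000000' + '10001100' = 000000010001100 (15 bits)


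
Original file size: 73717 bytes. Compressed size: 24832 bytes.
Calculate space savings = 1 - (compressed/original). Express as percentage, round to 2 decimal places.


ratio = compressed/original = 24832/73717 = 0.336856
savings = 1 - ratio = 1 - 0.336856 = 0.663144
as a percentage: 0.663144 * 100 = 66.31%

Space savings = 1 - 24832/73717 = 66.31%


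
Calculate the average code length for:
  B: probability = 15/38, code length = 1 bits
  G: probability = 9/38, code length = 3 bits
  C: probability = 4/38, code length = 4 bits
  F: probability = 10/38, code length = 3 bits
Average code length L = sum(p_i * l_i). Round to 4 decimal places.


Weighted contributions p_i * l_i:
  B: (15/38) * 1 = 15/38
  G: (9/38) * 3 = 27/38
  C: (4/38) * 4 = 16/38
  F: (10/38) * 3 = 30/38
Sum = (15 + 27 + 16 + 30)/38 = 88/38

L = 88/38 = 2.3158 bits/symbol


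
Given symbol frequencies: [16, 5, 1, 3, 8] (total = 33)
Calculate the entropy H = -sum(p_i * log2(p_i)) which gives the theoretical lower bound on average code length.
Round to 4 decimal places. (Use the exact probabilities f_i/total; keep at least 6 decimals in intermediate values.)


Per-symbol terms -p_i * log2(p_i) with p_i = f_i/33:
  p = 16/33 = 0.484848: log2(p) = -1.044394, -p*log2(p) = 0.506373
  p = 5/33 = 0.151515: log2(p) = -2.722466, -p*log2(p) = 0.412495
  p = 1/33 = 0.030303: log2(p) = -5.044394, -p*log2(p) = 0.152860
  p = 3/33 = 0.090909: log2(p) = -3.459432, -p*log2(p) = 0.314494
  p = 8/33 = 0.242424: log2(p) = -2.044394, -p*log2(p) = 0.495611
H = 0.506373 + 0.412495 + 0.152860 + 0.314494 + 0.495611 = 1.881833

H = 1.8818 bits/symbol


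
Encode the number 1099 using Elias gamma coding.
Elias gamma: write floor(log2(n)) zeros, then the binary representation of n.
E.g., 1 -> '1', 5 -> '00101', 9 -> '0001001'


num_bits = floor(log2(1099)) + 1 = 11
leading_zeros = num_bits - 1 = 10
binary(1099) = 10001001011

Elias gamma(1099) = '0000000000' + '10001001011' = 000000000010001001011 (21 bits)


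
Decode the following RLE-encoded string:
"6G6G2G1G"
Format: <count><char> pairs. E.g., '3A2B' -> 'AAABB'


Expanding each <count><char> pair:
  6G -> 'GGGGGG'
  6G -> 'GGGGGG'
  2G -> 'GG'
  1G -> 'G'

Decoded = GGGGGGGGGGGGGGG


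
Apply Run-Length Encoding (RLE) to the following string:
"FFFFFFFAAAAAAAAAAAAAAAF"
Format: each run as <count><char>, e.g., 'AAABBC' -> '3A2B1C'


Scanning runs left to right:
  i=0: run of 'F' x 7 -> '7F'
  i=7: run of 'A' x 15 -> '15A'
  i=22: run of 'F' x 1 -> '1F'

RLE = 7F15A1F


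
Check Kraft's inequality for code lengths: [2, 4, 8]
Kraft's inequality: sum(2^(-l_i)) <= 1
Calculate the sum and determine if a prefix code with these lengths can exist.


Sum = 2^(-2) + 2^(-4) + 2^(-8)
    = 0.25 + 0.0625 + 0.00390625
    = 81/256 = 0.31640625
Since 0.31640625 <= 1, Kraft's inequality IS satisfied.
A prefix code with these lengths CAN exist.

Kraft sum = 0.31640625. Satisfied.


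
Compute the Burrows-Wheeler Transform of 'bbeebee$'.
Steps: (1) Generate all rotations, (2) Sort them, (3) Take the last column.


Rotations (sorted):
  0: $bbeebee -> last char: e
  1: bbeebee$ -> last char: $
  2: bee$bbee -> last char: e
  3: beebee$b -> last char: b
  4: e$bbeebe -> last char: e
  5: ebee$bbe -> last char: e
  6: ee$bbeeb -> last char: b
  7: eebee$bb -> last char: b


BWT = e$ebeebb


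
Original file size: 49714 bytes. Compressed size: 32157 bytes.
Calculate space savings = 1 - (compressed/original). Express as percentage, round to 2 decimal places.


ratio = compressed/original = 32157/49714 = 0.64684
savings = 1 - ratio = 1 - 0.64684 = 0.35316
as a percentage: 0.35316 * 100 = 35.32%

Space savings = 1 - 32157/49714 = 35.32%


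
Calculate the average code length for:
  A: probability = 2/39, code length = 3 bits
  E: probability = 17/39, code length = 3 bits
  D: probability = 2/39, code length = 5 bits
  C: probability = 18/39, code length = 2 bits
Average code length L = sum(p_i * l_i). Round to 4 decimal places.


Weighted contributions p_i * l_i:
  A: (2/39) * 3 = 6/39
  E: (17/39) * 3 = 51/39
  D: (2/39) * 5 = 10/39
  C: (18/39) * 2 = 36/39
Sum = (6 + 51 + 10 + 36)/39 = 103/39

L = 103/39 = 2.6410 bits/symbol


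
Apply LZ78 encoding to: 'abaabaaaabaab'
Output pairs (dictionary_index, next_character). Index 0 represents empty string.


LZ78 encoding steps:
Dictionary: {0: ''}
Step 1: w='' (idx 0), next='a' -> output (0, 'a'), add 'a' as idx 1
Step 2: w='' (idx 0), next='b' -> output (0, 'b'), add 'b' as idx 2
Step 3: w='a' (idx 1), next='a' -> output (1, 'a'), add 'aa' as idx 3
Step 4: w='b' (idx 2), next='a' -> output (2, 'a'), add 'ba' as idx 4
Step 5: w='aa' (idx 3), next='a' -> output (3, 'a'), add 'aaa' as idx 5
Step 6: w='ba' (idx 4), next='a' -> output (4, 'a'), add 'baa' as idx 6
Step 7: w='b' (idx 2), end of input -> output (2, '')


Encoded: [(0, 'a'), (0, 'b'), (1, 'a'), (2, 'a'), (3, 'a'), (4, 'a'), (2, '')]


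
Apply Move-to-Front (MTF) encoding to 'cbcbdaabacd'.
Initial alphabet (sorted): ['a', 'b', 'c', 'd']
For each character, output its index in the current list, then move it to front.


MTF encoding:
'c': index 2 in ['a', 'b', 'c', 'd'] -> ['c', 'a', 'b', 'd']
'b': index 2 in ['c', 'a', 'b', 'd'] -> ['b', 'c', 'a', 'd']
'c': index 1 in ['b', 'c', 'a', 'd'] -> ['c', 'b', 'a', 'd']
'b': index 1 in ['c', 'b', 'a', 'd'] -> ['b', 'c', 'a', 'd']
'd': index 3 in ['b', 'c', 'a', 'd'] -> ['d', 'b', 'c', 'a']
'a': index 3 in ['d', 'b', 'c', 'a'] -> ['a', 'd', 'b', 'c']
'a': index 0 in ['a', 'd', 'b', 'c'] -> ['a', 'd', 'b', 'c']
'b': index 2 in ['a', 'd', 'b', 'c'] -> ['b', 'a', 'd', 'c']
'a': index 1 in ['b', 'a', 'd', 'c'] -> ['a', 'b', 'd', 'c']
'c': index 3 in ['a', 'b', 'd', 'c'] -> ['c', 'a', 'b', 'd']
'd': index 3 in ['c', 'a', 'b', 'd'] -> ['d', 'c', 'a', 'b']


Output: [2, 2, 1, 1, 3, 3, 0, 2, 1, 3, 3]


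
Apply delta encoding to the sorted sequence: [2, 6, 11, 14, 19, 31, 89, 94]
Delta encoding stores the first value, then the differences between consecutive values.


First value: 2
Deltas:
  6 - 2 = 4
  11 - 6 = 5
  14 - 11 = 3
  19 - 14 = 5
  31 - 19 = 12
  89 - 31 = 58
  94 - 89 = 5


Delta encoded: [2, 4, 5, 3, 5, 12, 58, 5]


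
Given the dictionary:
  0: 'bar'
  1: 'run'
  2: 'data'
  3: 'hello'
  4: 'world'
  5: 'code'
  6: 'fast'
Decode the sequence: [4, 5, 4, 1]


Look up each index in the dictionary:
  4 -> 'world'
  5 -> 'code'
  4 -> 'world'
  1 -> 'run'

Decoded: "world code world run"


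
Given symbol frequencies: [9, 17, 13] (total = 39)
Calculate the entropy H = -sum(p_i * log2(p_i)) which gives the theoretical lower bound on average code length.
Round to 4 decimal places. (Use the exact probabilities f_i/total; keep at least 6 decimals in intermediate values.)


Per-symbol terms -p_i * log2(p_i) with p_i = f_i/39:
  p = 9/39 = 0.230769: log2(p) = -2.115477, -p*log2(p) = 0.488187
  p = 17/39 = 0.435897: log2(p) = -1.197939, -p*log2(p) = 0.522179
  p = 13/39 = 0.333333: log2(p) = -1.584963, -p*log2(p) = 0.528321
H = 0.488187 + 0.522179 + 0.528321 = 1.538687

H = 1.5387 bits/symbol


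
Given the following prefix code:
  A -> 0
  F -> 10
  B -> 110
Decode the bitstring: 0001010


Decoding step by step:
Bits 0 -> A
Bits 0 -> A
Bits 0 -> A
Bits 10 -> F
Bits 10 -> F


Decoded message: AAAFF


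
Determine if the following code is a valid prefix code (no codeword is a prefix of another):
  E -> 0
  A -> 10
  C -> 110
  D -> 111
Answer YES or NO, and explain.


Checking each pair (does one codeword prefix another?):
  E='0' vs A='10': no prefix
  E='0' vs C='110': no prefix
  E='0' vs D='111': no prefix
  A='10' vs E='0': no prefix
  A='10' vs C='110': no prefix
  A='10' vs D='111': no prefix
  C='110' vs E='0': no prefix
  C='110' vs A='10': no prefix
  C='110' vs D='111': no prefix
  D='111' vs E='0': no prefix
  D='111' vs A='10': no prefix
  D='111' vs C='110': no prefix
No violation found over all pairs.

YES -- this is a valid prefix code. No codeword is a prefix of any other codeword.


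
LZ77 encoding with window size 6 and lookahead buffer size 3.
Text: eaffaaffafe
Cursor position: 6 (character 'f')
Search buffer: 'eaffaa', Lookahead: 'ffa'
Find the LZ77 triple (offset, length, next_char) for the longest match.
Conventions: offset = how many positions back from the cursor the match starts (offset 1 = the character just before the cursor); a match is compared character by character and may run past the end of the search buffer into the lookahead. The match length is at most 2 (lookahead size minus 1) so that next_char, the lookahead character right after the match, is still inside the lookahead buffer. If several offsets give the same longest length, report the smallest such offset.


Try each offset into the search buffer:
  offset=1 (pos 5, char 'a'): match length 0
  offset=2 (pos 4, char 'a'): match length 0
  offset=3 (pos 3, char 'f'): match length 1
  offset=4 (pos 2, char 'f'): match length 2
  offset=5 (pos 1, char 'a'): match length 0
  offset=6 (pos 0, char 'e'): match length 0
Longest match has length 2 at offset 4.
next_char = character at position 6 + 2 = 8 -> 'a'

Best match: offset=4, length=2 (matching 'ff' starting at position 2)
LZ77 triple: (4, 2, 'a')


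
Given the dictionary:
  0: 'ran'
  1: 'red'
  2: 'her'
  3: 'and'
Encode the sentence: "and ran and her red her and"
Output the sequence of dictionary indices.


Look up each word in the dictionary:
  'and' -> 3
  'ran' -> 0
  'and' -> 3
  'her' -> 2
  'red' -> 1
  'her' -> 2
  'and' -> 3

Encoded: [3, 0, 3, 2, 1, 2, 3]


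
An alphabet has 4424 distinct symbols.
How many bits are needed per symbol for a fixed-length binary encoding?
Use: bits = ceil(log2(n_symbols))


log2(4424) = 12.1111
Bracket: 2^12 = 4096 < 4424 <= 2^13 = 8192
So ceil(log2(4424)) = 13

bits = ceil(log2(4424)) = ceil(12.1111) = 13 bits


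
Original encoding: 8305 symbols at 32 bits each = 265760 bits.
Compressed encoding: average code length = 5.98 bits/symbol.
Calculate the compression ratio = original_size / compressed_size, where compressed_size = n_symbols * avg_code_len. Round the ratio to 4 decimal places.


original_size = n_symbols * orig_bits = 8305 * 32 = 265760 bits
compressed_size = n_symbols * avg_code_len = 8305 * 5.98 = 49663.9 bits
ratio = original_size / compressed_size = 265760 / 49663.9 = 5.3512

Compression ratio = 5.3512


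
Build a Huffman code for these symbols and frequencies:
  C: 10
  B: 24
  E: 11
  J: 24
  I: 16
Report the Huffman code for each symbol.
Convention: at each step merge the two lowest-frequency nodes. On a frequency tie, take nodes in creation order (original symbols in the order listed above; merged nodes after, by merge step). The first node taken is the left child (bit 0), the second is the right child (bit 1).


Huffman tree construction:
Step 1: Merge C(10) + E(11) = 21
Step 2: Merge I(16) + (C+E)(21) = 37
Step 3: Merge B(24) + J(24) = 48
Step 4: Merge (I+(C+E))(37) + (B+J)(48) = 85
Read each symbol's code off the tree from the root (left child = 0, right child = 1).

Codes:
  C: 010 (length 3)
  B: 10 (length 2)
  E: 011 (length 3)
  J: 11 (length 2)
  I: 00 (length 2)
Average code length: 191/85 = 2.2471 bits/symbol


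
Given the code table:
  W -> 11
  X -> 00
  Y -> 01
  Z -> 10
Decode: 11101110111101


Decoding:
11 -> W
10 -> Z
11 -> W
10 -> Z
11 -> W
11 -> W
01 -> Y


Result: WZWZWWY


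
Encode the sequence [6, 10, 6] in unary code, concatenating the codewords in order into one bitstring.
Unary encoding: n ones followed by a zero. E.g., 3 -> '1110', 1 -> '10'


Encode each number as n ones followed by a terminating 0:
  6 -> 1111110 (7 bits)
  10 -> 11111111110 (11 bits)
  6 -> 1111110 (7 bits)
Total length = 7 + 11 + 7 = 25 bits.

Unary([6, 10, 6]) = 1111110111111111101111110 (25 bits)


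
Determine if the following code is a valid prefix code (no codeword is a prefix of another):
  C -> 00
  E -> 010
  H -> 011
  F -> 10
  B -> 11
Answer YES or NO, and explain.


Checking each pair (does one codeword prefix another?):
  C='00' vs E='010': no prefix
  C='00' vs H='011': no prefix
  C='00' vs F='10': no prefix
  C='00' vs B='11': no prefix
  E='010' vs C='00': no prefix
  E='010' vs H='011': no prefix
  E='010' vs F='10': no prefix
  E='010' vs B='11': no prefix
  H='011' vs C='00': no prefix
  H='011' vs E='010': no prefix
  H='011' vs F='10': no prefix
  H='011' vs B='11': no prefix
  F='10' vs C='00': no prefix
  F='10' vs E='010': no prefix
  F='10' vs H='011': no prefix
  F='10' vs B='11': no prefix
  B='11' vs C='00': no prefix
  B='11' vs E='010': no prefix
  B='11' vs H='011': no prefix
  B='11' vs F='10': no prefix
No violation found over all pairs.

YES -- this is a valid prefix code. No codeword is a prefix of any other codeword.


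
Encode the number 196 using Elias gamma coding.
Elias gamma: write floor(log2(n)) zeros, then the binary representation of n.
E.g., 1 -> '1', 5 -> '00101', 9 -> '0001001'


num_bits = floor(log2(196)) + 1 = 8
leading_zeros = num_bits - 1 = 7
binary(196) = 11000100

Elias gamma(196) = '0000000' + '11000100' = 000000011000100 (15 bits)


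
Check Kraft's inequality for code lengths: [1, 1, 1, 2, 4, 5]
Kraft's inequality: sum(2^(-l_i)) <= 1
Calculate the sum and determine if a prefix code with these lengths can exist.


Sum = 2^(-1) + 2^(-1) + 2^(-1) + 2^(-2) + 2^(-4) + 2^(-5)
    = 0.5 + 0.5 + 0.5 + 0.25 + 0.0625 + 0.03125
    = 59/32 = 1.84375
Since 1.84375 > 1, Kraft's inequality is NOT satisfied.
A prefix code with these lengths CANNOT exist.

Kraft sum = 1.84375. Not satisfied.


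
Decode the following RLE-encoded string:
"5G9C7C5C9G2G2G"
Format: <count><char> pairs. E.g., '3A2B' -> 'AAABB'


Expanding each <count><char> pair:
  5G -> 'GGGGG'
  9C -> 'CCCCCCCCC'
  7C -> 'CCCCCCC'
  5C -> 'CCCCC'
  9G -> 'GGGGGGGGG'
  2G -> 'GG'
  2G -> 'GG'

Decoded = GGGGGCCCCCCCCCCCCCCCCCCCCCGGGGGGGGGGGGG


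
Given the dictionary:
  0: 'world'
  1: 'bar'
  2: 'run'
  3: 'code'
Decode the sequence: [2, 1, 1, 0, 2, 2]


Look up each index in the dictionary:
  2 -> 'run'
  1 -> 'bar'
  1 -> 'bar'
  0 -> 'world'
  2 -> 'run'
  2 -> 'run'

Decoded: "run bar bar world run run"


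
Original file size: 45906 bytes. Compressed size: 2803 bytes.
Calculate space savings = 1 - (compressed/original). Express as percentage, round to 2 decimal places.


ratio = compressed/original = 2803/45906 = 0.06106
savings = 1 - ratio = 1 - 0.06106 = 0.93894
as a percentage: 0.93894 * 100 = 93.89%

Space savings = 1 - 2803/45906 = 93.89%


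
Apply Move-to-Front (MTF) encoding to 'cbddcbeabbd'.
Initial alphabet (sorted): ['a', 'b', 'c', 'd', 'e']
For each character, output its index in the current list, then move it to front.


MTF encoding:
'c': index 2 in ['a', 'b', 'c', 'd', 'e'] -> ['c', 'a', 'b', 'd', 'e']
'b': index 2 in ['c', 'a', 'b', 'd', 'e'] -> ['b', 'c', 'a', 'd', 'e']
'd': index 3 in ['b', 'c', 'a', 'd', 'e'] -> ['d', 'b', 'c', 'a', 'e']
'd': index 0 in ['d', 'b', 'c', 'a', 'e'] -> ['d', 'b', 'c', 'a', 'e']
'c': index 2 in ['d', 'b', 'c', 'a', 'e'] -> ['c', 'd', 'b', 'a', 'e']
'b': index 2 in ['c', 'd', 'b', 'a', 'e'] -> ['b', 'c', 'd', 'a', 'e']
'e': index 4 in ['b', 'c', 'd', 'a', 'e'] -> ['e', 'b', 'c', 'd', 'a']
'a': index 4 in ['e', 'b', 'c', 'd', 'a'] -> ['a', 'e', 'b', 'c', 'd']
'b': index 2 in ['a', 'e', 'b', 'c', 'd'] -> ['b', 'a', 'e', 'c', 'd']
'b': index 0 in ['b', 'a', 'e', 'c', 'd'] -> ['b', 'a', 'e', 'c', 'd']
'd': index 4 in ['b', 'a', 'e', 'c', 'd'] -> ['d', 'b', 'a', 'e', 'c']


Output: [2, 2, 3, 0, 2, 2, 4, 4, 2, 0, 4]


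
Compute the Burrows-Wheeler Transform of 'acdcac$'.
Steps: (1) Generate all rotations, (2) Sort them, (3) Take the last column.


Rotations (sorted):
  0: $acdcac -> last char: c
  1: ac$acdc -> last char: c
  2: acdcac$ -> last char: $
  3: c$acdca -> last char: a
  4: cac$acd -> last char: d
  5: cdcac$a -> last char: a
  6: dcac$ac -> last char: c


BWT = cc$adac


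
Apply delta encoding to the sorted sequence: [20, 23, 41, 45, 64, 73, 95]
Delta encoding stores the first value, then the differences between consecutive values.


First value: 20
Deltas:
  23 - 20 = 3
  41 - 23 = 18
  45 - 41 = 4
  64 - 45 = 19
  73 - 64 = 9
  95 - 73 = 22


Delta encoded: [20, 3, 18, 4, 19, 9, 22]


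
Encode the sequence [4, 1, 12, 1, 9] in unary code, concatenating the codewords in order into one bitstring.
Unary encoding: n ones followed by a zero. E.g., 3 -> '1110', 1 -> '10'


Encode each number as n ones followed by a terminating 0:
  4 -> 11110 (5 bits)
  1 -> 10 (2 bits)
  12 -> 1111111111110 (13 bits)
  1 -> 10 (2 bits)
  9 -> 1111111110 (10 bits)
Total length = 5 + 2 + 13 + 2 + 10 = 32 bits.

Unary([4, 1, 12, 1, 9]) = 11110101111111111110101111111110 (32 bits)


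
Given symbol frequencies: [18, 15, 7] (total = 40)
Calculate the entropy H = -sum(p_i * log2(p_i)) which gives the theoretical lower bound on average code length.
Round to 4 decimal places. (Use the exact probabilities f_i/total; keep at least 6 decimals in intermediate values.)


Per-symbol terms -p_i * log2(p_i) with p_i = f_i/40:
  p = 18/40 = 0.450000: log2(p) = -1.152003, -p*log2(p) = 0.518401
  p = 15/40 = 0.375000: log2(p) = -1.415037, -p*log2(p) = 0.530639
  p = 7/40 = 0.175000: log2(p) = -2.514573, -p*log2(p) = 0.440050
H = 0.518401 + 0.530639 + 0.440050 = 1.489090

H = 1.4891 bits/symbol


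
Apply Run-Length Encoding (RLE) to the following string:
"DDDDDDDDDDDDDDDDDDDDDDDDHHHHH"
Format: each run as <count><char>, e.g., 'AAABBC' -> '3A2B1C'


Scanning runs left to right:
  i=0: run of 'D' x 24 -> '24D'
  i=24: run of 'H' x 5 -> '5H'

RLE = 24D5H


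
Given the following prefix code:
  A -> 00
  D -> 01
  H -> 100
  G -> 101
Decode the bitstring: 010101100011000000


Decoding step by step:
Bits 01 -> D
Bits 01 -> D
Bits 01 -> D
Bits 100 -> H
Bits 01 -> D
Bits 100 -> H
Bits 00 -> A
Bits 00 -> A


Decoded message: DDDHDHAA


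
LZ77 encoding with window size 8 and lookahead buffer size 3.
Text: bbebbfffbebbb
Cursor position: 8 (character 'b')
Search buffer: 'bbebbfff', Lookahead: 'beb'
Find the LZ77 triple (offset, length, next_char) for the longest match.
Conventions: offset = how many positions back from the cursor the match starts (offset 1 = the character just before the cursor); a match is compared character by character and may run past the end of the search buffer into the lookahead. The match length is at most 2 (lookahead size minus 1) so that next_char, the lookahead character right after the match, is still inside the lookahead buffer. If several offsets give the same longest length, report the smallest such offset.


Try each offset into the search buffer:
  offset=1 (pos 7, char 'f'): match length 0
  offset=2 (pos 6, char 'f'): match length 0
  offset=3 (pos 5, char 'f'): match length 0
  offset=4 (pos 4, char 'b'): match length 1
  offset=5 (pos 3, char 'b'): match length 1
  offset=6 (pos 2, char 'e'): match length 0
  offset=7 (pos 1, char 'b'): match length 2
  offset=8 (pos 0, char 'b'): match length 1
Longest match has length 2 at offset 7.
next_char = character at position 8 + 2 = 10 -> 'b'

Best match: offset=7, length=2 (matching 'be' starting at position 1)
LZ77 triple: (7, 2, 'b')


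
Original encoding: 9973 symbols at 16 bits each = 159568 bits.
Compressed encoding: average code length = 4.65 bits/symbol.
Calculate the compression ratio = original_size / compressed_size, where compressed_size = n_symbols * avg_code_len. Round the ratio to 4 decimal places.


original_size = n_symbols * orig_bits = 9973 * 16 = 159568 bits
compressed_size = n_symbols * avg_code_len = 9973 * 4.65 = 46374.45 bits
ratio = original_size / compressed_size = 159568 / 46374.45 = 3.4409

Compression ratio = 3.4409


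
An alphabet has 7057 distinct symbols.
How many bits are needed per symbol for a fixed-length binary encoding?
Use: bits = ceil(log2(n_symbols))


log2(7057) = 12.7848
Bracket: 2^12 = 4096 < 7057 <= 2^13 = 8192
So ceil(log2(7057)) = 13

bits = ceil(log2(7057)) = ceil(12.7848) = 13 bits


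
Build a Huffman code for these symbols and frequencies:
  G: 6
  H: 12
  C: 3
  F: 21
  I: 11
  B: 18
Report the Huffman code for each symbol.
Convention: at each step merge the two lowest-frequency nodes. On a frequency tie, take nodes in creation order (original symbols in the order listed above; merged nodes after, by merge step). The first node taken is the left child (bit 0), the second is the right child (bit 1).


Huffman tree construction:
Step 1: Merge C(3) + G(6) = 9
Step 2: Merge (C+G)(9) + I(11) = 20
Step 3: Merge H(12) + B(18) = 30
Step 4: Merge ((C+G)+I)(20) + F(21) = 41
Step 5: Merge (H+B)(30) + (((C+G)+I)+F)(41) = 71
Read each symbol's code off the tree from the root (left child = 0, right child = 1).

Codes:
  G: 1001 (length 4)
  H: 00 (length 2)
  C: 1000 (length 4)
  F: 11 (length 2)
  I: 101 (length 3)
  B: 01 (length 2)
Average code length: 171/71 = 2.4085 bits/symbol


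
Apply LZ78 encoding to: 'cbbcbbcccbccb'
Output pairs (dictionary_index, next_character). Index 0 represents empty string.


LZ78 encoding steps:
Dictionary: {0: ''}
Step 1: w='' (idx 0), next='c' -> output (0, 'c'), add 'c' as idx 1
Step 2: w='' (idx 0), next='b' -> output (0, 'b'), add 'b' as idx 2
Step 3: w='b' (idx 2), next='c' -> output (2, 'c'), add 'bc' as idx 3
Step 4: w='b' (idx 2), next='b' -> output (2, 'b'), add 'bb' as idx 4
Step 5: w='c' (idx 1), next='c' -> output (1, 'c'), add 'cc' as idx 5
Step 6: w='c' (idx 1), next='b' -> output (1, 'b'), add 'cb' as idx 6
Step 7: w='cc' (idx 5), next='b' -> output (5, 'b'), add 'ccb' as idx 7


Encoded: [(0, 'c'), (0, 'b'), (2, 'c'), (2, 'b'), (1, 'c'), (1, 'b'), (5, 'b')]


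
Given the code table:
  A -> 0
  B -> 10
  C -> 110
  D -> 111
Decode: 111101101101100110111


Decoding:
111 -> D
10 -> B
110 -> C
110 -> C
110 -> C
0 -> A
110 -> C
111 -> D


Result: DBCCCACD


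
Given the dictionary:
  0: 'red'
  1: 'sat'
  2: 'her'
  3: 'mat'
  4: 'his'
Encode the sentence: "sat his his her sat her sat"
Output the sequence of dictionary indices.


Look up each word in the dictionary:
  'sat' -> 1
  'his' -> 4
  'his' -> 4
  'her' -> 2
  'sat' -> 1
  'her' -> 2
  'sat' -> 1

Encoded: [1, 4, 4, 2, 1, 2, 1]


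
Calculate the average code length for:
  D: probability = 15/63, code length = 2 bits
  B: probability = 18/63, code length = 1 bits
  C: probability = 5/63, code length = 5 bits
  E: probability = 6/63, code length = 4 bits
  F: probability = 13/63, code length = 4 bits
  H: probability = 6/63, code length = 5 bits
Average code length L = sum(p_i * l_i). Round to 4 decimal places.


Weighted contributions p_i * l_i:
  D: (15/63) * 2 = 30/63
  B: (18/63) * 1 = 18/63
  C: (5/63) * 5 = 25/63
  E: (6/63) * 4 = 24/63
  F: (13/63) * 4 = 52/63
  H: (6/63) * 5 = 30/63
Sum = (30 + 18 + 25 + 24 + 52 + 30)/63 = 179/63

L = 179/63 = 2.8413 bits/symbol


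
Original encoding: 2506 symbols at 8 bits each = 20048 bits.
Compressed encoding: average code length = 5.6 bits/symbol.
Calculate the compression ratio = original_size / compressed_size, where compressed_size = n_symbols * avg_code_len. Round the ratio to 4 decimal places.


original_size = n_symbols * orig_bits = 2506 * 8 = 20048 bits
compressed_size = n_symbols * avg_code_len = 2506 * 5.6 = 14033.6 bits
ratio = original_size / compressed_size = 20048 / 14033.6 = 1.4286

Compression ratio = 1.4286


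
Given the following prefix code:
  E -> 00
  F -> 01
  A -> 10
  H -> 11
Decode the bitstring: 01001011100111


Decoding step by step:
Bits 01 -> F
Bits 00 -> E
Bits 10 -> A
Bits 11 -> H
Bits 10 -> A
Bits 01 -> F
Bits 11 -> H


Decoded message: FEAHAFH


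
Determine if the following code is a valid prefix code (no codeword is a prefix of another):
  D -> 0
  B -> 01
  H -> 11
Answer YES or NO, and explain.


Checking each pair (does one codeword prefix another?):
  D='0' vs B='01': prefix -- VIOLATION

NO -- this is NOT a valid prefix code. D (0) is a prefix of B (01).


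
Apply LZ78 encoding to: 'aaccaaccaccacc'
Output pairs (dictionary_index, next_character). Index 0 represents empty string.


LZ78 encoding steps:
Dictionary: {0: ''}
Step 1: w='' (idx 0), next='a' -> output (0, 'a'), add 'a' as idx 1
Step 2: w='a' (idx 1), next='c' -> output (1, 'c'), add 'ac' as idx 2
Step 3: w='' (idx 0), next='c' -> output (0, 'c'), add 'c' as idx 3
Step 4: w='a' (idx 1), next='a' -> output (1, 'a'), add 'aa' as idx 4
Step 5: w='c' (idx 3), next='c' -> output (3, 'c'), add 'cc' as idx 5
Step 6: w='ac' (idx 2), next='c' -> output (2, 'c'), add 'acc' as idx 6
Step 7: w='acc' (idx 6), end of input -> output (6, '')


Encoded: [(0, 'a'), (1, 'c'), (0, 'c'), (1, 'a'), (3, 'c'), (2, 'c'), (6, '')]


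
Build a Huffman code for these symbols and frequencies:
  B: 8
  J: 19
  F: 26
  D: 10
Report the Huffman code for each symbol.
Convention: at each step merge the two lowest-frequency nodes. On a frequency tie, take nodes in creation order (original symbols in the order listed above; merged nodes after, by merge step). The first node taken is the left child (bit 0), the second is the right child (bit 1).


Huffman tree construction:
Step 1: Merge B(8) + D(10) = 18
Step 2: Merge (B+D)(18) + J(19) = 37
Step 3: Merge F(26) + ((B+D)+J)(37) = 63
Read each symbol's code off the tree from the root (left child = 0, right child = 1).

Codes:
  B: 100 (length 3)
  J: 11 (length 2)
  F: 0 (length 1)
  D: 101 (length 3)
Average code length: 118/63 = 1.8730 bits/symbol


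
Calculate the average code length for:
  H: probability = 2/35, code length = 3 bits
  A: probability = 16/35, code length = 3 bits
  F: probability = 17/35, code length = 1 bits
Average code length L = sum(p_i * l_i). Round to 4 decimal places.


Weighted contributions p_i * l_i:
  H: (2/35) * 3 = 6/35
  A: (16/35) * 3 = 48/35
  F: (17/35) * 1 = 17/35
Sum = (6 + 48 + 17)/35 = 71/35

L = 71/35 = 2.0286 bits/symbol


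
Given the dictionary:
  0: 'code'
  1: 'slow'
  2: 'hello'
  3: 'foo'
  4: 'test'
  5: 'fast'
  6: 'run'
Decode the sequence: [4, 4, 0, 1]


Look up each index in the dictionary:
  4 -> 'test'
  4 -> 'test'
  0 -> 'code'
  1 -> 'slow'

Decoded: "test test code slow"


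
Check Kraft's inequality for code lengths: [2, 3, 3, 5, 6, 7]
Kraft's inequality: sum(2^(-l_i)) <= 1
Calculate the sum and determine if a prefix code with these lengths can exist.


Sum = 2^(-2) + 2^(-3) + 2^(-3) + 2^(-5) + 2^(-6) + 2^(-7)
    = 0.25 + 0.125 + 0.125 + 0.03125 + 0.015625 + 0.0078125
    = 71/128 = 0.5546875
Since 0.5546875 <= 1, Kraft's inequality IS satisfied.
A prefix code with these lengths CAN exist.

Kraft sum = 0.5546875. Satisfied.


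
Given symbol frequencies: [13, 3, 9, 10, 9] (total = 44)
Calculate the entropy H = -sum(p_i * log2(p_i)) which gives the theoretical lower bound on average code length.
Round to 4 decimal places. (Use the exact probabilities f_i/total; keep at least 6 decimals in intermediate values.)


Per-symbol terms -p_i * log2(p_i) with p_i = f_i/44:
  p = 13/44 = 0.295455: log2(p) = -1.758992, -p*log2(p) = 0.519702
  p = 3/44 = 0.068182: log2(p) = -3.874469, -p*log2(p) = 0.264168
  p = 9/44 = 0.204545: log2(p) = -2.289507, -p*log2(p) = 0.468308
  p = 10/44 = 0.227273: log2(p) = -2.137504, -p*log2(p) = 0.485796
  p = 9/44 = 0.204545: log2(p) = -2.289507, -p*log2(p) = 0.468308
H = 0.519702 + 0.264168 + 0.468308 + 0.485796 + 0.468308 = 2.206282

H = 2.2063 bits/symbol


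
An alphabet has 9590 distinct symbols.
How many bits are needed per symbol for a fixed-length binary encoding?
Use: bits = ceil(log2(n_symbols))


log2(9590) = 13.2273
Bracket: 2^13 = 8192 < 9590 <= 2^14 = 16384
So ceil(log2(9590)) = 14

bits = ceil(log2(9590)) = ceil(13.2273) = 14 bits


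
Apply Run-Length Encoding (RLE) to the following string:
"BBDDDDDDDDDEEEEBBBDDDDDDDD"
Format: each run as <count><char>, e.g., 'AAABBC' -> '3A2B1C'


Scanning runs left to right:
  i=0: run of 'B' x 2 -> '2B'
  i=2: run of 'D' x 9 -> '9D'
  i=11: run of 'E' x 4 -> '4E'
  i=15: run of 'B' x 3 -> '3B'
  i=18: run of 'D' x 8 -> '8D'

RLE = 2B9D4E3B8D


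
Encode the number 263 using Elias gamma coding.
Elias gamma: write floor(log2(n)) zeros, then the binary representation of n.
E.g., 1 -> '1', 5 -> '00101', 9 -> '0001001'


num_bits = floor(log2(263)) + 1 = 9
leading_zeros = num_bits - 1 = 8
binary(263) = 100000111

Elias gamma(263) = '00000000' + '100000111' = 00000000100000111 (17 bits)


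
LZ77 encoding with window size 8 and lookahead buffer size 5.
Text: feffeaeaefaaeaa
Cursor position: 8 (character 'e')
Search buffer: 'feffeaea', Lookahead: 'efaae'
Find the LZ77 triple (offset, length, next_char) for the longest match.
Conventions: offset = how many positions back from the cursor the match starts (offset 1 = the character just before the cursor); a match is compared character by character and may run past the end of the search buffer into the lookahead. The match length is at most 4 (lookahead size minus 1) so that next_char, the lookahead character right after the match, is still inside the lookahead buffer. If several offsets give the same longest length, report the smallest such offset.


Try each offset into the search buffer:
  offset=1 (pos 7, char 'a'): match length 0
  offset=2 (pos 6, char 'e'): match length 1
  offset=3 (pos 5, char 'a'): match length 0
  offset=4 (pos 4, char 'e'): match length 1
  offset=5 (pos 3, char 'f'): match length 0
  offset=6 (pos 2, char 'f'): match length 0
  offset=7 (pos 1, char 'e'): match length 2
  offset=8 (pos 0, char 'f'): match length 0
Longest match has length 2 at offset 7.
next_char = character at position 8 + 2 = 10 -> 'a'

Best match: offset=7, length=2 (matching 'ef' starting at position 1)
LZ77 triple: (7, 2, 'a')


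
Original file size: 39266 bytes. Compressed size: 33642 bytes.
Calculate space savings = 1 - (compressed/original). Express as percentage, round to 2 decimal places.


ratio = compressed/original = 33642/39266 = 0.856772
savings = 1 - ratio = 1 - 0.856772 = 0.143228
as a percentage: 0.143228 * 100 = 14.32%

Space savings = 1 - 33642/39266 = 14.32%
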